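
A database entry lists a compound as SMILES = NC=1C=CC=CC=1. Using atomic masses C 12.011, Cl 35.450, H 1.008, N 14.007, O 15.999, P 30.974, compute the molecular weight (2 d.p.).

93.13 g/mol

First, the molecular formula is C6H7N (counting implicit H from valence).
  C: 6 × 12.011 = 72.066
  H: 7 × 1.008 = 7.056
  N: 1 × 14.007 = 14.007
Sum: 6×12.011 + 7×1.008 + 1×14.007 = 93.129 → 93.13 g/mol.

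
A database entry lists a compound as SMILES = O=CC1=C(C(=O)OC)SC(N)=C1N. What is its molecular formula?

Walk through each heavy atom and fill implicit hydrogens from standard valence (C 4, N 3, O 2, S 2, halogen 1):
  atom 1: O, bond orders sum to 2 (valence 2) → 0 H
  atom 2: C, bond orders sum to 3 (valence 4) → 1 H
  atom 3: C, bond orders sum to 4 (valence 4) → 0 H
  atom 4: C, bond orders sum to 4 (valence 4) → 0 H
  atom 5: C, bond orders sum to 4 (valence 4) → 0 H
  atom 6: O, bond orders sum to 2 (valence 2) → 0 H
  atom 7: O, bond orders sum to 2 (valence 2) → 0 H
  atom 8: C, bond orders sum to 1 (valence 4) → 3 H
  atom 9: S, bond orders sum to 2 (valence 2) → 0 H
  atom 10: C, bond orders sum to 4 (valence 4) → 0 H
  atom 11: N, bond orders sum to 1 (valence 3) → 2 H
  atom 12: C, bond orders sum to 4 (valence 4) → 0 H
  atom 13: N, bond orders sum to 1 (valence 3) → 2 H
Totals → C:7, H:8, N:2, O:3, S:1.
In Hill order: C7H8N2O3S.

C7H8N2O3S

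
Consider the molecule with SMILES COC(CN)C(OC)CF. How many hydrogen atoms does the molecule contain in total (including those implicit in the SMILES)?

Walk through each heavy atom and fill implicit hydrogens from standard valence (C 4, N 3, O 2, S 2, halogen 1):
  atom 1: C, bond orders sum to 1 (valence 4) → 3 H
  atom 2: O, bond orders sum to 2 (valence 2) → 0 H
  atom 3: C, bond orders sum to 3 (valence 4) → 1 H
  atom 4: C, bond orders sum to 2 (valence 4) → 2 H
  atom 5: N, bond orders sum to 1 (valence 3) → 2 H
  atom 6: C, bond orders sum to 3 (valence 4) → 1 H
  atom 7: O, bond orders sum to 2 (valence 2) → 0 H
  atom 8: C, bond orders sum to 1 (valence 4) → 3 H
  atom 9: C, bond orders sum to 2 (valence 4) → 2 H
  atom 10: F (halogen, monovalent) → 0 H
Total hydrogens: 14.

14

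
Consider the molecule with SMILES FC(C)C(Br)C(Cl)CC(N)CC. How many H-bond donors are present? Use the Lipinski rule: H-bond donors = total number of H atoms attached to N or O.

2

Donors: find every N or O and count the H atoms it carries.
  atom 10 (N): bond orders sum to 1 → 2 H
Lipinski HBD = 2.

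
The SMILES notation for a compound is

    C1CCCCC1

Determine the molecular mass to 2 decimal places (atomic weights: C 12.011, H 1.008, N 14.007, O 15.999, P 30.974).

84.16 g/mol

First, the molecular formula is C6H12 (counting implicit H from valence).
  C: 6 × 12.011 = 72.066
  H: 12 × 1.008 = 12.096
Sum: 6×12.011 + 12×1.008 = 84.162 → 84.16 g/mol.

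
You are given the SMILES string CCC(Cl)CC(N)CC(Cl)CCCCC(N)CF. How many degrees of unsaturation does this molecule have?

0

Molecular formula: C13H27Cl2FN2.
DoU = (2C + 2 + N − H − X) / 2, where X is the halogen count and O/S are ignored.
    = (2·13 + 2 + 2 − 27 − 3) / 2 = 0 / 2 = 0.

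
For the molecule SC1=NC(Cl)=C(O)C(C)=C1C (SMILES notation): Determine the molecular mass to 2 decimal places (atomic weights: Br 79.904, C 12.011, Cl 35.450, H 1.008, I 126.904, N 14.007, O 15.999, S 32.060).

189.66 g/mol

First, the molecular formula is C7H8ClNOS (counting implicit H from valence).
  C: 7 × 12.011 = 84.077
  Cl: 1 × 35.450 = 35.450
  H: 8 × 1.008 = 8.064
  N: 1 × 14.007 = 14.007
  O: 1 × 15.999 = 15.999
  S: 1 × 32.060 = 32.060
Sum: 7×12.011 + 1×35.450 + 8×1.008 + 1×14.007 + 1×15.999 + 1×32.060 = 189.657 → 189.66 g/mol.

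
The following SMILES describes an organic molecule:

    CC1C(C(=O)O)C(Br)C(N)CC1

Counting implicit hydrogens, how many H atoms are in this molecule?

Walk through each heavy atom and fill implicit hydrogens from standard valence (C 4, N 3, O 2, S 2, halogen 1):
  atom 1: C, bond orders sum to 1 (valence 4) → 3 H
  atom 2: C, bond orders sum to 3 (valence 4) → 1 H
  atom 3: C, bond orders sum to 3 (valence 4) → 1 H
  atom 4: C, bond orders sum to 4 (valence 4) → 0 H
  atom 5: O, bond orders sum to 2 (valence 2) → 0 H
  atom 6: O, bond orders sum to 1 (valence 2) → 1 H
  atom 7: C, bond orders sum to 3 (valence 4) → 1 H
  atom 8: Br (halogen, monovalent) → 0 H
  atom 9: C, bond orders sum to 3 (valence 4) → 1 H
  atom 10: N, bond orders sum to 1 (valence 3) → 2 H
  atom 11: C, bond orders sum to 2 (valence 4) → 2 H
  atom 12: C, bond orders sum to 2 (valence 4) → 2 H
Total hydrogens: 14.

14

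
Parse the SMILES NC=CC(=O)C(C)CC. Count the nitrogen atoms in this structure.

1

Scan the SMILES for N atoms (remember two-letter symbols like Cl and Br are single atoms).
Nitrogen count: 1.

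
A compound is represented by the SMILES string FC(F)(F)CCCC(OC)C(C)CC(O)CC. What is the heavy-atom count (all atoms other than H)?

17

Every atom symbol written in the SMILES (organic subset) is one heavy atom; implicit H are not written.
Heavy atoms by element → C:12, F:3, O:2.
Total: 17.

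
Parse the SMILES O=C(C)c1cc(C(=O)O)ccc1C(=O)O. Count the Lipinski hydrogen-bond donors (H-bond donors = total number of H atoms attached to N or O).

2

Donors: find every N or O and count the H atoms it carries.
  atom 1 (O): bond orders sum to 2 → 0 H
  atom 8 (O): bond orders sum to 2 → 0 H
  atom 9 (O): bond orders sum to 1 → 1 H
  atom 14 (O): bond orders sum to 2 → 0 H
  atom 15 (O): bond orders sum to 1 → 1 H
Lipinski HBD = 2.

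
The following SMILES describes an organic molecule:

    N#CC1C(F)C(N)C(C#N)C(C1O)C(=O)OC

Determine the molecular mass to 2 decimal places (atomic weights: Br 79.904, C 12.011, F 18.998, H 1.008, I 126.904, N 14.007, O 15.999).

First, the molecular formula is C10H12FN3O3 (counting implicit H from valence).
  C: 10 × 12.011 = 120.110
  F: 1 × 18.998 = 18.998
  H: 12 × 1.008 = 12.096
  N: 3 × 14.007 = 42.021
  O: 3 × 15.999 = 47.997
Sum: 10×12.011 + 1×18.998 + 12×1.008 + 3×14.007 + 3×15.999 = 241.222 → 241.22 g/mol.

241.22 g/mol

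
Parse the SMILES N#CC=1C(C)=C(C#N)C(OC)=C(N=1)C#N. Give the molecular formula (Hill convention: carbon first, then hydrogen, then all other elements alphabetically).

Walk through each heavy atom and fill implicit hydrogens from standard valence (C 4, N 3, O 2, S 2, halogen 1):
  atom 1: N, bond orders sum to 3 (valence 3) → 0 H
  atom 2: C, bond orders sum to 4 (valence 4) → 0 H
  atom 3: C, bond orders sum to 4 (valence 4) → 0 H
  atom 4: C, bond orders sum to 4 (valence 4) → 0 H
  atom 5: C, bond orders sum to 1 (valence 4) → 3 H
  atom 6: C, bond orders sum to 4 (valence 4) → 0 H
  atom 7: C, bond orders sum to 4 (valence 4) → 0 H
  atom 8: N, bond orders sum to 3 (valence 3) → 0 H
  atom 9: C, bond orders sum to 4 (valence 4) → 0 H
  atom 10: O, bond orders sum to 2 (valence 2) → 0 H
  atom 11: C, bond orders sum to 1 (valence 4) → 3 H
  atom 12: C, bond orders sum to 4 (valence 4) → 0 H
  atom 13: N, bond orders sum to 3 (valence 3) → 0 H
  atom 14: C, bond orders sum to 4 (valence 4) → 0 H
  atom 15: N, bond orders sum to 3 (valence 3) → 0 H
Totals → C:10, H:6, N:4, O:1.

C10H6N4O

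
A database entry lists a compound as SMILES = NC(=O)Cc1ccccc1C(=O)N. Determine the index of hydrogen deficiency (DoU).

6

Molecular formula: C9H10N2O2.
DoU = (2C + 2 + N − H − X) / 2, where X is the halogen count and O/S are ignored.
    = (2·9 + 2 + 2 − 10 − 0) / 2 = 12 / 2 = 6.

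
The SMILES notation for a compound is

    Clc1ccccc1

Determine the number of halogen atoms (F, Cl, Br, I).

Halogen atoms appear at heavy-atom position 1 (1×Cl).
Halogen count: 1.

1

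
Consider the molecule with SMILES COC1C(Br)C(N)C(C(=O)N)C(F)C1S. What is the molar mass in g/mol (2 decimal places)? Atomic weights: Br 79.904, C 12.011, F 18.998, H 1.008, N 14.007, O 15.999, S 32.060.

301.17 g/mol

First, the molecular formula is C8H14BrFN2O2S (counting implicit H from valence).
  Br: 1 × 79.904 = 79.904
  C: 8 × 12.011 = 96.088
  F: 1 × 18.998 = 18.998
  H: 14 × 1.008 = 14.112
  N: 2 × 14.007 = 28.014
  O: 2 × 15.999 = 31.998
  S: 1 × 32.060 = 32.060
Sum: 1×79.904 + 8×12.011 + 1×18.998 + 14×1.008 + 2×14.007 + 2×15.999 + 1×32.060 = 301.174 → 301.17 g/mol.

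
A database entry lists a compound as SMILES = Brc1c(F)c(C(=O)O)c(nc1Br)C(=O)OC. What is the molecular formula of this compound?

Walk through each heavy atom and fill implicit hydrogens from standard valence (C 4, N 3, O 2, S 2, halogen 1); for lowercase aromatic atoms, an aromatic c carries 1 H when it has two neighbours and 0 H with three, and aromatic n carries 0 H:
  atom 1: Br (halogen, monovalent) → 0 H
  atom 2: aromatic c, 3 neighbours → 0 H
  atom 3: aromatic c, 3 neighbours → 0 H
  atom 4: F (halogen, monovalent) → 0 H
  atom 5: aromatic c, 3 neighbours → 0 H
  atom 6: C, bond orders sum to 4 (valence 4) → 0 H
  atom 7: O, bond orders sum to 2 (valence 2) → 0 H
  atom 8: O, bond orders sum to 1 (valence 2) → 1 H
  atom 9: aromatic c, 3 neighbours → 0 H
  atom 10: aromatic n, 2 neighbours → 0 H
  atom 11: aromatic c, 3 neighbours → 0 H
  atom 12: Br (halogen, monovalent) → 0 H
  atom 13: C, bond orders sum to 4 (valence 4) → 0 H
  atom 14: O, bond orders sum to 2 (valence 2) → 0 H
  atom 15: O, bond orders sum to 2 (valence 2) → 0 H
  atom 16: C, bond orders sum to 1 (valence 4) → 3 H
Totals → C:8, H:4, Br:2, F:1, N:1, O:4.

C8H4Br2FNO4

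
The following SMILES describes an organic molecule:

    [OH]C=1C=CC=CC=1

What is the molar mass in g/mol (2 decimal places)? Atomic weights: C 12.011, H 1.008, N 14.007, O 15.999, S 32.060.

First, the molecular formula is C6H6O (counting implicit H from valence).
  C: 6 × 12.011 = 72.066
  H: 6 × 1.008 = 6.048
  O: 1 × 15.999 = 15.999
Sum: 6×12.011 + 6×1.008 + 1×15.999 = 94.113 → 94.11 g/mol.

94.11 g/mol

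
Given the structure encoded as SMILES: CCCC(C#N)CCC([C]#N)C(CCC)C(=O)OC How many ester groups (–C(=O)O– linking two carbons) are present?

1

The ester motif appears at heavy-atom position 16 in the SMILES.
Other groups present: 2 nitrile.
Ester count: 1.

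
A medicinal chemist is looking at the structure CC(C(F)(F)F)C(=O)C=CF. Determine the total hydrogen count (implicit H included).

6

Walk through each heavy atom and fill implicit hydrogens from standard valence (C 4, N 3, O 2, S 2, halogen 1):
  atom 1: C, bond orders sum to 1 (valence 4) → 3 H
  atom 2: C, bond orders sum to 3 (valence 4) → 1 H
  atom 3: C, bond orders sum to 4 (valence 4) → 0 H
  atom 4: F (halogen, monovalent) → 0 H
  atom 5: F (halogen, monovalent) → 0 H
  atom 6: F (halogen, monovalent) → 0 H
  atom 7: C, bond orders sum to 4 (valence 4) → 0 H
  atom 8: O, bond orders sum to 2 (valence 2) → 0 H
  atom 9: C, bond orders sum to 3 (valence 4) → 1 H
  atom 10: C, bond orders sum to 3 (valence 4) → 1 H
  atom 11: F (halogen, monovalent) → 0 H
Total hydrogens: 6.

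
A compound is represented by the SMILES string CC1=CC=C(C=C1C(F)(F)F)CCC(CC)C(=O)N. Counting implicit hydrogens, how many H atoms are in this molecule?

18

Walk through each heavy atom and fill implicit hydrogens from standard valence (C 4, N 3, O 2, S 2, halogen 1):
  atom 1: C, bond orders sum to 1 (valence 4) → 3 H
  atom 2: C, bond orders sum to 4 (valence 4) → 0 H
  atom 3: C, bond orders sum to 3 (valence 4) → 1 H
  atom 4: C, bond orders sum to 3 (valence 4) → 1 H
  atom 5: C, bond orders sum to 4 (valence 4) → 0 H
  atom 6: C, bond orders sum to 3 (valence 4) → 1 H
  atom 7: C, bond orders sum to 4 (valence 4) → 0 H
  atom 8: C, bond orders sum to 4 (valence 4) → 0 H
  atom 9: F (halogen, monovalent) → 0 H
  atom 10: F (halogen, monovalent) → 0 H
  atom 11: F (halogen, monovalent) → 0 H
  atom 12: C, bond orders sum to 2 (valence 4) → 2 H
  atom 13: C, bond orders sum to 2 (valence 4) → 2 H
  atom 14: C, bond orders sum to 3 (valence 4) → 1 H
  atom 15: C, bond orders sum to 2 (valence 4) → 2 H
  atom 16: C, bond orders sum to 1 (valence 4) → 3 H
  atom 17: C, bond orders sum to 4 (valence 4) → 0 H
  atom 18: O, bond orders sum to 2 (valence 2) → 0 H
  atom 19: N, bond orders sum to 1 (valence 3) → 2 H
Total hydrogens: 18.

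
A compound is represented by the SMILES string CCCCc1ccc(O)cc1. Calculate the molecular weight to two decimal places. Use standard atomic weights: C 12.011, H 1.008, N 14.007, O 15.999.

150.22 g/mol

First, the molecular formula is C10H14O (counting implicit H from valence).
  C: 10 × 12.011 = 120.110
  H: 14 × 1.008 = 14.112
  O: 1 × 15.999 = 15.999
Sum: 10×12.011 + 14×1.008 + 1×15.999 = 150.221 → 150.22 g/mol.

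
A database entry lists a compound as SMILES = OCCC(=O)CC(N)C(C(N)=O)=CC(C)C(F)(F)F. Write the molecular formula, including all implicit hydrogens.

C11H17F3N2O3

Walk through each heavy atom and fill implicit hydrogens from standard valence (C 4, N 3, O 2, S 2, halogen 1):
  atom 1: O, bond orders sum to 1 (valence 2) → 1 H
  atom 2: C, bond orders sum to 2 (valence 4) → 2 H
  atom 3: C, bond orders sum to 2 (valence 4) → 2 H
  atom 4: C, bond orders sum to 4 (valence 4) → 0 H
  atom 5: O, bond orders sum to 2 (valence 2) → 0 H
  atom 6: C, bond orders sum to 2 (valence 4) → 2 H
  atom 7: C, bond orders sum to 3 (valence 4) → 1 H
  atom 8: N, bond orders sum to 1 (valence 3) → 2 H
  atom 9: C, bond orders sum to 4 (valence 4) → 0 H
  atom 10: C, bond orders sum to 4 (valence 4) → 0 H
  atom 11: N, bond orders sum to 1 (valence 3) → 2 H
  atom 12: O, bond orders sum to 2 (valence 2) → 0 H
  atom 13: C, bond orders sum to 3 (valence 4) → 1 H
  atom 14: C, bond orders sum to 3 (valence 4) → 1 H
  atom 15: C, bond orders sum to 1 (valence 4) → 3 H
  atom 16: C, bond orders sum to 4 (valence 4) → 0 H
  atom 17: F (halogen, monovalent) → 0 H
  atom 18: F (halogen, monovalent) → 0 H
  atom 19: F (halogen, monovalent) → 0 H
Totals → C:11, H:17, F:3, N:2, O:3.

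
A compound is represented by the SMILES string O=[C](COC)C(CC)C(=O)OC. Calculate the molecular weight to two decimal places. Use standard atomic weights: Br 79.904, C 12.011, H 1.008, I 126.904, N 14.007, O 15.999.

174.20 g/mol

First, the molecular formula is C8H14O4 (counting implicit H from valence).
  C: 8 × 12.011 = 96.088
  H: 14 × 1.008 = 14.112
  O: 4 × 15.999 = 63.996
Sum: 8×12.011 + 14×1.008 + 4×15.999 = 174.196 → 174.20 g/mol.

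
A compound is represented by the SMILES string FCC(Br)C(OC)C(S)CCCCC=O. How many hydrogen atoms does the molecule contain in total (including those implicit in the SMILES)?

Walk through each heavy atom and fill implicit hydrogens from standard valence (C 4, N 3, O 2, S 2, halogen 1):
  atom 1: F (halogen, monovalent) → 0 H
  atom 2: C, bond orders sum to 2 (valence 4) → 2 H
  atom 3: C, bond orders sum to 3 (valence 4) → 1 H
  atom 4: Br (halogen, monovalent) → 0 H
  atom 5: C, bond orders sum to 3 (valence 4) → 1 H
  atom 6: O, bond orders sum to 2 (valence 2) → 0 H
  atom 7: C, bond orders sum to 1 (valence 4) → 3 H
  atom 8: C, bond orders sum to 3 (valence 4) → 1 H
  atom 9: S, bond orders sum to 1 (valence 2) → 1 H
  atom 10: C, bond orders sum to 2 (valence 4) → 2 H
  atom 11: C, bond orders sum to 2 (valence 4) → 2 H
  atom 12: C, bond orders sum to 2 (valence 4) → 2 H
  atom 13: C, bond orders sum to 2 (valence 4) → 2 H
  atom 14: C, bond orders sum to 3 (valence 4) → 1 H
  atom 15: O, bond orders sum to 2 (valence 2) → 0 H
Total hydrogens: 18.

18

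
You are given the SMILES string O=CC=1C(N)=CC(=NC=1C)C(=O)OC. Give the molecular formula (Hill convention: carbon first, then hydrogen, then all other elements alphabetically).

C9H10N2O3

Walk through each heavy atom and fill implicit hydrogens from standard valence (C 4, N 3, O 2, S 2, halogen 1):
  atom 1: O, bond orders sum to 2 (valence 2) → 0 H
  atom 2: C, bond orders sum to 3 (valence 4) → 1 H
  atom 3: C, bond orders sum to 4 (valence 4) → 0 H
  atom 4: C, bond orders sum to 4 (valence 4) → 0 H
  atom 5: N, bond orders sum to 1 (valence 3) → 2 H
  atom 6: C, bond orders sum to 3 (valence 4) → 1 H
  atom 7: C, bond orders sum to 4 (valence 4) → 0 H
  atom 8: N, bond orders sum to 3 (valence 3) → 0 H
  atom 9: C, bond orders sum to 4 (valence 4) → 0 H
  atom 10: C, bond orders sum to 1 (valence 4) → 3 H
  atom 11: C, bond orders sum to 4 (valence 4) → 0 H
  atom 12: O, bond orders sum to 2 (valence 2) → 0 H
  atom 13: O, bond orders sum to 2 (valence 2) → 0 H
  atom 14: C, bond orders sum to 1 (valence 4) → 3 H
Totals → C:9, H:10, N:2, O:3.
In Hill order: C9H10N2O3.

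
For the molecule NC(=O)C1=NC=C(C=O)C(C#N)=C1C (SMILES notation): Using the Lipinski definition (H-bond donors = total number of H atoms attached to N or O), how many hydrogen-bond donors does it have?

2

Donors: find every N or O and count the H atoms it carries.
  atom 1 (N): bond orders sum to 1 → 2 H
  atom 3 (O): bond orders sum to 2 → 0 H
  atom 5 (N): bond orders sum to 3 → 0 H
  atom 9 (O): bond orders sum to 2 → 0 H
  atom 12 (N): bond orders sum to 3 → 0 H
Lipinski HBD = 2.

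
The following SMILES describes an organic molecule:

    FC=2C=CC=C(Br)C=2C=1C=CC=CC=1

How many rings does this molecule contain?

2

In SMILES, each pair of matching ring-closure digits denotes one ring-closing bond; the number of such bonds equals the number of independent rings.
Ring-closure bonds here: 2.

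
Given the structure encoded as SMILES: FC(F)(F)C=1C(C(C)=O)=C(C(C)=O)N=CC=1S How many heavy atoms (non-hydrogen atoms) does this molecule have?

Every atom symbol written in the SMILES (organic subset) is one heavy atom; implicit H are not written.
Heavy atoms by element → C:10, F:3, N:1, O:2, S:1.
Total: 17.

17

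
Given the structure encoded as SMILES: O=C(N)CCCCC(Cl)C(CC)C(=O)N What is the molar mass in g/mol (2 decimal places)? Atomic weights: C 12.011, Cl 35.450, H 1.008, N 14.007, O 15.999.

234.72 g/mol

First, the molecular formula is C10H19ClN2O2 (counting implicit H from valence).
  C: 10 × 12.011 = 120.110
  Cl: 1 × 35.450 = 35.450
  H: 19 × 1.008 = 19.152
  N: 2 × 14.007 = 28.014
  O: 2 × 15.999 = 31.998
Sum: 10×12.011 + 1×35.450 + 19×1.008 + 2×14.007 + 2×15.999 = 234.724 → 234.72 g/mol.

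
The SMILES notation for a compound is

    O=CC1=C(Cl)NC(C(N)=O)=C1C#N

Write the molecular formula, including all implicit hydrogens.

Walk through each heavy atom and fill implicit hydrogens from standard valence (C 4, N 3, O 2, S 2, halogen 1):
  atom 1: O, bond orders sum to 2 (valence 2) → 0 H
  atom 2: C, bond orders sum to 3 (valence 4) → 1 H
  atom 3: C, bond orders sum to 4 (valence 4) → 0 H
  atom 4: C, bond orders sum to 4 (valence 4) → 0 H
  atom 5: Cl (halogen, monovalent) → 0 H
  atom 6: N, bond orders sum to 2 (valence 3) → 1 H
  atom 7: C, bond orders sum to 4 (valence 4) → 0 H
  atom 8: C, bond orders sum to 4 (valence 4) → 0 H
  atom 9: N, bond orders sum to 1 (valence 3) → 2 H
  atom 10: O, bond orders sum to 2 (valence 2) → 0 H
  atom 11: C, bond orders sum to 4 (valence 4) → 0 H
  atom 12: C, bond orders sum to 4 (valence 4) → 0 H
  atom 13: N, bond orders sum to 3 (valence 3) → 0 H
Totals → C:7, H:4, Cl:1, N:3, O:2.
In Hill order: C7H4ClN3O2.

C7H4ClN3O2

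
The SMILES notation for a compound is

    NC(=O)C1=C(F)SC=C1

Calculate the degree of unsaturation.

Molecular formula: C5H4FNOS.
DoU = (2C + 2 + N − H − X) / 2, where X is the halogen count and O/S are ignored.
    = (2·5 + 2 + 1 − 4 − 1) / 2 = 8 / 2 = 4.

4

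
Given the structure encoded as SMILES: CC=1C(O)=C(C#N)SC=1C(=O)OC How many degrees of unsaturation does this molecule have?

Molecular formula: C8H7NO3S.
DoU = (2C + 2 + N − H − X) / 2, where X is the halogen count and O/S are ignored.
    = (2·8 + 2 + 1 − 7 − 0) / 2 = 12 / 2 = 6.

6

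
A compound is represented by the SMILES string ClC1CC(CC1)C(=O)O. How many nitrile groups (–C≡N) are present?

Scan the SMILES for the nitrile motif — none present.
Groups that are present: 1 carboxylic acid.

0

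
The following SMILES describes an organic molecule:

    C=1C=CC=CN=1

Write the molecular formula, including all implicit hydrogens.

C5H5N

Walk through each heavy atom and fill implicit hydrogens from standard valence (C 4, N 3, O 2, S 2, halogen 1):
  atom 1: C, bond orders sum to 3 (valence 4) → 1 H
  atom 2: C, bond orders sum to 3 (valence 4) → 1 H
  atom 3: C, bond orders sum to 3 (valence 4) → 1 H
  atom 4: C, bond orders sum to 3 (valence 4) → 1 H
  atom 5: C, bond orders sum to 3 (valence 4) → 1 H
  atom 6: N, bond orders sum to 3 (valence 3) → 0 H
Totals → C:5, H:5, N:1.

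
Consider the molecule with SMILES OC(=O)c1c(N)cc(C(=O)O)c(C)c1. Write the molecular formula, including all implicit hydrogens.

C9H9NO4

Walk through each heavy atom and fill implicit hydrogens from standard valence (C 4, N 3, O 2, S 2, halogen 1); for lowercase aromatic atoms, an aromatic c carries 1 H when it has two neighbours and 0 H with three, and aromatic n carries 0 H:
  atom 1: O, bond orders sum to 1 (valence 2) → 1 H
  atom 2: C, bond orders sum to 4 (valence 4) → 0 H
  atom 3: O, bond orders sum to 2 (valence 2) → 0 H
  atom 4: aromatic c, 3 neighbours → 0 H
  atom 5: aromatic c, 3 neighbours → 0 H
  atom 6: N, bond orders sum to 1 (valence 3) → 2 H
  atom 7: aromatic c, 2 neighbours → 1 H
  atom 8: aromatic c, 3 neighbours → 0 H
  atom 9: C, bond orders sum to 4 (valence 4) → 0 H
  atom 10: O, bond orders sum to 2 (valence 2) → 0 H
  atom 11: O, bond orders sum to 1 (valence 2) → 1 H
  atom 12: aromatic c, 3 neighbours → 0 H
  atom 13: C, bond orders sum to 1 (valence 4) → 3 H
  atom 14: aromatic c, 2 neighbours → 1 H
Totals → C:9, H:9, N:1, O:4.
In Hill order: C9H9NO4.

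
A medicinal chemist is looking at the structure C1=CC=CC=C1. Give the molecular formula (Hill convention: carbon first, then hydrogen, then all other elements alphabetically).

C6H6

Walk through each heavy atom and fill implicit hydrogens from standard valence (C 4, N 3, O 2, S 2, halogen 1):
  atom 1: C, bond orders sum to 3 (valence 4) → 1 H
  atom 2: C, bond orders sum to 3 (valence 4) → 1 H
  atom 3: C, bond orders sum to 3 (valence 4) → 1 H
  atom 4: C, bond orders sum to 3 (valence 4) → 1 H
  atom 5: C, bond orders sum to 3 (valence 4) → 1 H
  atom 6: C, bond orders sum to 3 (valence 4) → 1 H
Totals → C:6, H:6.
In Hill order: C6H6.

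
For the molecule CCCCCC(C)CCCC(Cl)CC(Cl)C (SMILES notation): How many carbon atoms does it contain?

14

Count every carbon token in the SMILES (each C, including those in ring-closure positions and inside branches).
Carbon count: 14.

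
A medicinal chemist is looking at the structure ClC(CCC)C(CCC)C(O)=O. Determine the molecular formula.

C9H17ClO2

Walk through each heavy atom and fill implicit hydrogens from standard valence (C 4, N 3, O 2, S 2, halogen 1):
  atom 1: Cl (halogen, monovalent) → 0 H
  atom 2: C, bond orders sum to 3 (valence 4) → 1 H
  atom 3: C, bond orders sum to 2 (valence 4) → 2 H
  atom 4: C, bond orders sum to 2 (valence 4) → 2 H
  atom 5: C, bond orders sum to 1 (valence 4) → 3 H
  atom 6: C, bond orders sum to 3 (valence 4) → 1 H
  atom 7: C, bond orders sum to 2 (valence 4) → 2 H
  atom 8: C, bond orders sum to 2 (valence 4) → 2 H
  atom 9: C, bond orders sum to 1 (valence 4) → 3 H
  atom 10: C, bond orders sum to 4 (valence 4) → 0 H
  atom 11: O, bond orders sum to 1 (valence 2) → 1 H
  atom 12: O, bond orders sum to 2 (valence 2) → 0 H
Totals → C:9, H:17, Cl:1, O:2.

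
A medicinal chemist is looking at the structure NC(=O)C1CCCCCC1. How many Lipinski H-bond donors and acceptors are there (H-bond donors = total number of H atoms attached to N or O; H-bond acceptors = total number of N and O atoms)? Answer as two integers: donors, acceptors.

2, 2

Donors: find every N or O and count the H atoms it carries.
  atom 1 (N): bond orders sum to 1 → 2 H
  atom 3 (O): bond orders sum to 2 → 0 H
Lipinski HBD = 2.
Acceptors: N atoms = 1, O atoms = 1 → HBA = 2.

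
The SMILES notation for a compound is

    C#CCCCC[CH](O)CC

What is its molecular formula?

Walk through each heavy atom and fill implicit hydrogens from standard valence (C 4, N 3, O 2, S 2, halogen 1):
  atom 1: C, bond orders sum to 3 (valence 4) → 1 H
  atom 2: C, bond orders sum to 4 (valence 4) → 0 H
  atom 3: C, bond orders sum to 2 (valence 4) → 2 H
  atom 4: C, bond orders sum to 2 (valence 4) → 2 H
  atom 5: C, bond orders sum to 2 (valence 4) → 2 H
  atom 6: C, bond orders sum to 2 (valence 4) → 2 H
  atom 7: C with explicit H count 1
  atom 8: O, bond orders sum to 1 (valence 2) → 1 H
  atom 9: C, bond orders sum to 2 (valence 4) → 2 H
  atom 10: C, bond orders sum to 1 (valence 4) → 3 H
Totals → C:9, H:16, O:1.
In Hill order: C9H16O.

C9H16O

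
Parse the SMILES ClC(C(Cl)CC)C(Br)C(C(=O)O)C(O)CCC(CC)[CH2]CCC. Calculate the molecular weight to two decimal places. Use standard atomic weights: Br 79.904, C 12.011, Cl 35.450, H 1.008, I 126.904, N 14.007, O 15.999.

First, the molecular formula is C17H31BrCl2O3 (counting implicit H from valence).
  Br: 1 × 79.904 = 79.904
  C: 17 × 12.011 = 204.187
  Cl: 2 × 35.450 = 70.900
  H: 31 × 1.008 = 31.248
  O: 3 × 15.999 = 47.997
Sum: 1×79.904 + 17×12.011 + 2×35.450 + 31×1.008 + 3×15.999 = 434.236 → 434.24 g/mol.

434.24 g/mol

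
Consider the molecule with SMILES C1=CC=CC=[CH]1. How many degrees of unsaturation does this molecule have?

Degree of unsaturation = (number of rings) + (number of π bonds).
Ring closures in the SMILES: 1.
π bonds: 3 double bonds (each 1 DoU) → 3 DoU from unsaturation.
Total DoU = 1 + 3 = 4.

4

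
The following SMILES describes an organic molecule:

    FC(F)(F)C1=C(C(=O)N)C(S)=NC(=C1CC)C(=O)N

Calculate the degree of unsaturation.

Degree of unsaturation = (number of rings) + (number of π bonds).
Ring closures in the SMILES: 1.
π bonds: 5 double bonds (each 1 DoU) → 5 DoU from unsaturation.
Total DoU = 1 + 5 = 6.

6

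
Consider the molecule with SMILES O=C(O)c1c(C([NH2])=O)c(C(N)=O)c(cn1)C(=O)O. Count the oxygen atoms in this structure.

Scan the SMILES for O atoms (remember two-letter symbols like Cl and Br are single atoms).
Oxygen count: 6.

6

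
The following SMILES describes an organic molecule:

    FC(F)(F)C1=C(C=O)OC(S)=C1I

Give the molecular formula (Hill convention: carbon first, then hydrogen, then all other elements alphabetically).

C6H2F3IO2S

Walk through each heavy atom and fill implicit hydrogens from standard valence (C 4, N 3, O 2, S 2, halogen 1):
  atom 1: F (halogen, monovalent) → 0 H
  atom 2: C, bond orders sum to 4 (valence 4) → 0 H
  atom 3: F (halogen, monovalent) → 0 H
  atom 4: F (halogen, monovalent) → 0 H
  atom 5: C, bond orders sum to 4 (valence 4) → 0 H
  atom 6: C, bond orders sum to 4 (valence 4) → 0 H
  atom 7: C, bond orders sum to 3 (valence 4) → 1 H
  atom 8: O, bond orders sum to 2 (valence 2) → 0 H
  atom 9: O, bond orders sum to 2 (valence 2) → 0 H
  atom 10: C, bond orders sum to 4 (valence 4) → 0 H
  atom 11: S, bond orders sum to 1 (valence 2) → 1 H
  atom 12: C, bond orders sum to 4 (valence 4) → 0 H
  atom 13: I (halogen, monovalent) → 0 H
Totals → C:6, H:2, F:3, I:1, O:2, S:1.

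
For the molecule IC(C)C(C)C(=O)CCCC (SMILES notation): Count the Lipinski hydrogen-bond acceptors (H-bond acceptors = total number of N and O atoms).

1

N atoms: 0; O atoms: 1.
Lipinski HBA = 0 + 1 = 1.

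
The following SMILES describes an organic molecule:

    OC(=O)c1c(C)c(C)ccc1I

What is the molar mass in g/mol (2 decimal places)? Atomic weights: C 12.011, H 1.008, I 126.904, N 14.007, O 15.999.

276.07 g/mol

First, the molecular formula is C9H9IO2 (counting implicit H from valence).
  C: 9 × 12.011 = 108.099
  H: 9 × 1.008 = 9.072
  I: 1 × 126.904 = 126.904
  O: 2 × 15.999 = 31.998
Sum: 9×12.011 + 9×1.008 + 1×126.904 + 2×15.999 = 276.073 → 276.07 g/mol.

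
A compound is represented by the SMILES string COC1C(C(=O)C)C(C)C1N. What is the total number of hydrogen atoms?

Walk through each heavy atom and fill implicit hydrogens from standard valence (C 4, N 3, O 2, S 2, halogen 1):
  atom 1: C, bond orders sum to 1 (valence 4) → 3 H
  atom 2: O, bond orders sum to 2 (valence 2) → 0 H
  atom 3: C, bond orders sum to 3 (valence 4) → 1 H
  atom 4: C, bond orders sum to 3 (valence 4) → 1 H
  atom 5: C, bond orders sum to 4 (valence 4) → 0 H
  atom 6: O, bond orders sum to 2 (valence 2) → 0 H
  atom 7: C, bond orders sum to 1 (valence 4) → 3 H
  atom 8: C, bond orders sum to 3 (valence 4) → 1 H
  atom 9: C, bond orders sum to 1 (valence 4) → 3 H
  atom 10: C, bond orders sum to 3 (valence 4) → 1 H
  atom 11: N, bond orders sum to 1 (valence 3) → 2 H
Total hydrogens: 15.

15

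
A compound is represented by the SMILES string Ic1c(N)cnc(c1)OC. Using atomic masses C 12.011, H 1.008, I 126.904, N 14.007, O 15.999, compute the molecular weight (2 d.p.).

First, the molecular formula is C6H7IN2O (counting implicit H from valence).
  C: 6 × 12.011 = 72.066
  H: 7 × 1.008 = 7.056
  I: 1 × 126.904 = 126.904
  N: 2 × 14.007 = 28.014
  O: 1 × 15.999 = 15.999
Sum: 6×12.011 + 7×1.008 + 1×126.904 + 2×14.007 + 1×15.999 = 250.039 → 250.04 g/mol.

250.04 g/mol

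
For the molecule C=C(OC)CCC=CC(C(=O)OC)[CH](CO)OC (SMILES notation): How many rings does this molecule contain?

0

In SMILES, each pair of matching ring-closure digits denotes one ring-closing bond; the number of such bonds equals the number of independent rings.
Ring-closure bonds here: 0.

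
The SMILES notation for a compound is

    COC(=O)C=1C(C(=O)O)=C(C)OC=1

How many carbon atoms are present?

8

Count every carbon token in the SMILES (each C, including those in ring-closure positions and inside branches).
Carbon count: 8.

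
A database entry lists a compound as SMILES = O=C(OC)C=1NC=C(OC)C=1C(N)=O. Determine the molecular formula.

C8H10N2O4

Walk through each heavy atom and fill implicit hydrogens from standard valence (C 4, N 3, O 2, S 2, halogen 1):
  atom 1: O, bond orders sum to 2 (valence 2) → 0 H
  atom 2: C, bond orders sum to 4 (valence 4) → 0 H
  atom 3: O, bond orders sum to 2 (valence 2) → 0 H
  atom 4: C, bond orders sum to 1 (valence 4) → 3 H
  atom 5: C, bond orders sum to 4 (valence 4) → 0 H
  atom 6: N, bond orders sum to 2 (valence 3) → 1 H
  atom 7: C, bond orders sum to 3 (valence 4) → 1 H
  atom 8: C, bond orders sum to 4 (valence 4) → 0 H
  atom 9: O, bond orders sum to 2 (valence 2) → 0 H
  atom 10: C, bond orders sum to 1 (valence 4) → 3 H
  atom 11: C, bond orders sum to 4 (valence 4) → 0 H
  atom 12: C, bond orders sum to 4 (valence 4) → 0 H
  atom 13: N, bond orders sum to 1 (valence 3) → 2 H
  atom 14: O, bond orders sum to 2 (valence 2) → 0 H
Totals → C:8, H:10, N:2, O:4.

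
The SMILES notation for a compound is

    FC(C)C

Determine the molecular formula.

Walk through each heavy atom and fill implicit hydrogens from standard valence (C 4, N 3, O 2, S 2, halogen 1):
  atom 1: F (halogen, monovalent) → 0 H
  atom 2: C, bond orders sum to 3 (valence 4) → 1 H
  atom 3: C, bond orders sum to 1 (valence 4) → 3 H
  atom 4: C, bond orders sum to 1 (valence 4) → 3 H
Totals → C:3, H:7, F:1.
In Hill order: C3H7F.

C3H7F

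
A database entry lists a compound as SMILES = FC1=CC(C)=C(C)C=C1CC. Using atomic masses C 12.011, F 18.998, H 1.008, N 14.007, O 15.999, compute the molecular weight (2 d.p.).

152.21 g/mol

First, the molecular formula is C10H13F (counting implicit H from valence).
  C: 10 × 12.011 = 120.110
  F: 1 × 18.998 = 18.998
  H: 13 × 1.008 = 13.104
Sum: 10×12.011 + 1×18.998 + 13×1.008 = 152.212 → 152.21 g/mol.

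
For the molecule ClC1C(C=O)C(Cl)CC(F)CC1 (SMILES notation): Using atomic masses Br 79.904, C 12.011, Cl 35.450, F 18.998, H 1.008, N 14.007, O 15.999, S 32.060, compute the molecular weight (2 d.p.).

First, the molecular formula is C8H11Cl2FO (counting implicit H from valence).
  C: 8 × 12.011 = 96.088
  Cl: 2 × 35.450 = 70.900
  F: 1 × 18.998 = 18.998
  H: 11 × 1.008 = 11.088
  O: 1 × 15.999 = 15.999
Sum: 8×12.011 + 2×35.450 + 1×18.998 + 11×1.008 + 1×15.999 = 213.073 → 213.07 g/mol.

213.07 g/mol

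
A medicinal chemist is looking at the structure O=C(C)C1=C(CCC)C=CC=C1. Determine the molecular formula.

C11H14O

Walk through each heavy atom and fill implicit hydrogens from standard valence (C 4, N 3, O 2, S 2, halogen 1):
  atom 1: O, bond orders sum to 2 (valence 2) → 0 H
  atom 2: C, bond orders sum to 4 (valence 4) → 0 H
  atom 3: C, bond orders sum to 1 (valence 4) → 3 H
  atom 4: C, bond orders sum to 4 (valence 4) → 0 H
  atom 5: C, bond orders sum to 4 (valence 4) → 0 H
  atom 6: C, bond orders sum to 2 (valence 4) → 2 H
  atom 7: C, bond orders sum to 2 (valence 4) → 2 H
  atom 8: C, bond orders sum to 1 (valence 4) → 3 H
  atom 9: C, bond orders sum to 3 (valence 4) → 1 H
  atom 10: C, bond orders sum to 3 (valence 4) → 1 H
  atom 11: C, bond orders sum to 3 (valence 4) → 1 H
  atom 12: C, bond orders sum to 3 (valence 4) → 1 H
Totals → C:11, H:14, O:1.
In Hill order: C11H14O.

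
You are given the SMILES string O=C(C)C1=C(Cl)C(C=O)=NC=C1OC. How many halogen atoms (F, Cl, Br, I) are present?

1

Halogen atoms appear at heavy-atom position 6 (1×Cl).
Other groups present: 1 aldehyde, 1 ether, 1 ketone.
Halogen count: 1.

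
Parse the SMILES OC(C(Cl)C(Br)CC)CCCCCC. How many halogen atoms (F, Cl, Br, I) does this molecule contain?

2

Halogen atoms appear at heavy-atom positions 4, 6 (1×Br, 1×Cl).
Other groups present: 1 hydroxyl.
Halogen count: 2.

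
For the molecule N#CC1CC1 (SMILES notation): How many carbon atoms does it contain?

Count every carbon token in the SMILES (each C, including those in ring-closure positions and inside branches).
Carbon count: 4.

4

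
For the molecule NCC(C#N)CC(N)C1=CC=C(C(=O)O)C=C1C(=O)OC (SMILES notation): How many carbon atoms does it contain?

Count every carbon token in the SMILES (each C, including those in ring-closure positions and inside branches).
Carbon count: 14.

14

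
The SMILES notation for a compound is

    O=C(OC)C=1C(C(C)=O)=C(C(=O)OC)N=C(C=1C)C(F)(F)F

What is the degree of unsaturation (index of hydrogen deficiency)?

7

Degree of unsaturation = (number of rings) + (number of π bonds).
Ring closures in the SMILES: 1.
π bonds: 6 double bonds (each 1 DoU) → 6 DoU from unsaturation.
Total DoU = 1 + 6 = 7.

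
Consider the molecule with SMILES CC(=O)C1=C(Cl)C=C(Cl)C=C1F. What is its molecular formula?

Walk through each heavy atom and fill implicit hydrogens from standard valence (C 4, N 3, O 2, S 2, halogen 1):
  atom 1: C, bond orders sum to 1 (valence 4) → 3 H
  atom 2: C, bond orders sum to 4 (valence 4) → 0 H
  atom 3: O, bond orders sum to 2 (valence 2) → 0 H
  atom 4: C, bond orders sum to 4 (valence 4) → 0 H
  atom 5: C, bond orders sum to 4 (valence 4) → 0 H
  atom 6: Cl (halogen, monovalent) → 0 H
  atom 7: C, bond orders sum to 3 (valence 4) → 1 H
  atom 8: C, bond orders sum to 4 (valence 4) → 0 H
  atom 9: Cl (halogen, monovalent) → 0 H
  atom 10: C, bond orders sum to 3 (valence 4) → 1 H
  atom 11: C, bond orders sum to 4 (valence 4) → 0 H
  atom 12: F (halogen, monovalent) → 0 H
Totals → C:8, H:5, Cl:2, F:1, O:1.

C8H5Cl2FO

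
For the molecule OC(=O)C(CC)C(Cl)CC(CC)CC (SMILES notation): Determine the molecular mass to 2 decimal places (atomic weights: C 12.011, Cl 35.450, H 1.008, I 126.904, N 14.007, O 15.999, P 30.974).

220.74 g/mol

First, the molecular formula is C11H21ClO2 (counting implicit H from valence).
  C: 11 × 12.011 = 132.121
  Cl: 1 × 35.450 = 35.450
  H: 21 × 1.008 = 21.168
  O: 2 × 15.999 = 31.998
Sum: 11×12.011 + 1×35.450 + 21×1.008 + 2×15.999 = 220.737 → 220.74 g/mol.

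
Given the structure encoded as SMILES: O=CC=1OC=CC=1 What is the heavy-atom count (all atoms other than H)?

Every atom symbol written in the SMILES (organic subset) is one heavy atom; implicit H are not written.
Heavy atoms by element → C:5, O:2.
Total: 7.

7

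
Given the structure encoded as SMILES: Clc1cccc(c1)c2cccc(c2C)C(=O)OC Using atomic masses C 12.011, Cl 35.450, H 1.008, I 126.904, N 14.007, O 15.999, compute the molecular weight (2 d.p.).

First, the molecular formula is C15H13ClO2 (counting implicit H from valence).
  C: 15 × 12.011 = 180.165
  Cl: 1 × 35.450 = 35.450
  H: 13 × 1.008 = 13.104
  O: 2 × 15.999 = 31.998
Sum: 15×12.011 + 1×35.450 + 13×1.008 + 2×15.999 = 260.717 → 260.72 g/mol.

260.72 g/mol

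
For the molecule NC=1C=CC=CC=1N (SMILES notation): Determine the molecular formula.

Walk through each heavy atom and fill implicit hydrogens from standard valence (C 4, N 3, O 2, S 2, halogen 1):
  atom 1: N, bond orders sum to 1 (valence 3) → 2 H
  atom 2: C, bond orders sum to 4 (valence 4) → 0 H
  atom 3: C, bond orders sum to 3 (valence 4) → 1 H
  atom 4: C, bond orders sum to 3 (valence 4) → 1 H
  atom 5: C, bond orders sum to 3 (valence 4) → 1 H
  atom 6: C, bond orders sum to 3 (valence 4) → 1 H
  atom 7: C, bond orders sum to 4 (valence 4) → 0 H
  atom 8: N, bond orders sum to 1 (valence 3) → 2 H
Totals → C:6, H:8, N:2.

C6H8N2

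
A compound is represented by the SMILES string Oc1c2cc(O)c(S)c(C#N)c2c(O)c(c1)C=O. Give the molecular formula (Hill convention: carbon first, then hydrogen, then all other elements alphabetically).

C12H7NO4S

Walk through each heavy atom and fill implicit hydrogens from standard valence (C 4, N 3, O 2, S 2, halogen 1); for lowercase aromatic atoms, an aromatic c carries 1 H when it has two neighbours and 0 H with three, and aromatic n carries 0 H:
  atom 1: O, bond orders sum to 1 (valence 2) → 1 H
  atom 2: aromatic c, 3 neighbours → 0 H
  atom 3: aromatic c, 3 neighbours → 0 H
  atom 4: aromatic c, 2 neighbours → 1 H
  atom 5: aromatic c, 3 neighbours → 0 H
  atom 6: O, bond orders sum to 1 (valence 2) → 1 H
  atom 7: aromatic c, 3 neighbours → 0 H
  atom 8: S, bond orders sum to 1 (valence 2) → 1 H
  atom 9: aromatic c, 3 neighbours → 0 H
  atom 10: C, bond orders sum to 4 (valence 4) → 0 H
  atom 11: N, bond orders sum to 3 (valence 3) → 0 H
  atom 12: aromatic c, 3 neighbours → 0 H
  atom 13: aromatic c, 3 neighbours → 0 H
  atom 14: O, bond orders sum to 1 (valence 2) → 1 H
  atom 15: aromatic c, 3 neighbours → 0 H
  atom 16: aromatic c, 2 neighbours → 1 H
  atom 17: C, bond orders sum to 3 (valence 4) → 1 H
  atom 18: O, bond orders sum to 2 (valence 2) → 0 H
Totals → C:12, H:7, N:1, O:4, S:1.
In Hill order: C12H7NO4S.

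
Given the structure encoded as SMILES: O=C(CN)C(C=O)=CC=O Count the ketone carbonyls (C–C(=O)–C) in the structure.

1

The ketone motif appears at heavy-atom position 2 in the SMILES.
Other groups present: 2 aldehyde, 1 alkene, 1 primary amine.
Ketone count: 1.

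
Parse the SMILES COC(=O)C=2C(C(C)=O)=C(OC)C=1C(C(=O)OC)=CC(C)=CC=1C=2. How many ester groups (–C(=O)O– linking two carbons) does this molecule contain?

2

The ester motif appears at heavy-atom positions 3, 15 in the SMILES.
Other groups present: 1 ether, 1 ketone.
Ester count: 2.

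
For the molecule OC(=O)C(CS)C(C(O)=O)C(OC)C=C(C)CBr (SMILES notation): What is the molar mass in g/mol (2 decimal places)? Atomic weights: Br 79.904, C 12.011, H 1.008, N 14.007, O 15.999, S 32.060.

First, the molecular formula is C11H17BrO5S (counting implicit H from valence).
  Br: 1 × 79.904 = 79.904
  C: 11 × 12.011 = 132.121
  H: 17 × 1.008 = 17.136
  O: 5 × 15.999 = 79.995
  S: 1 × 32.060 = 32.060
Sum: 1×79.904 + 11×12.011 + 17×1.008 + 5×15.999 + 1×32.060 = 341.216 → 341.22 g/mol.

341.22 g/mol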